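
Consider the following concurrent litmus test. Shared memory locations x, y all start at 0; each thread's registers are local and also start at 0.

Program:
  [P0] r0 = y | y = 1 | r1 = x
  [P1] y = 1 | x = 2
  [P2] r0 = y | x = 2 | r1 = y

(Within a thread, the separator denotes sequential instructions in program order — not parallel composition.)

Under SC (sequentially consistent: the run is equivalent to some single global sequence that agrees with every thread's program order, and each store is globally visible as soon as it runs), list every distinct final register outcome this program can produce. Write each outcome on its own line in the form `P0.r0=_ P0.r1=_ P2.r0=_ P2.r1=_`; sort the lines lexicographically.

outcome vector order: (P0.r0,P0.r1,P2.r0,P2.r1)
|SC outcomes| = 10

P0.r0=0 P0.r1=0 P2.r0=0 P2.r1=1
P0.r0=0 P0.r1=0 P2.r0=1 P2.r1=1
P0.r0=0 P0.r1=2 P2.r0=0 P2.r1=0
P0.r0=0 P0.r1=2 P2.r0=0 P2.r1=1
P0.r0=0 P0.r1=2 P2.r0=1 P2.r1=1
P0.r0=1 P0.r1=0 P2.r0=0 P2.r1=1
P0.r0=1 P0.r1=0 P2.r0=1 P2.r1=1
P0.r0=1 P0.r1=2 P2.r0=0 P2.r1=0
P0.r0=1 P0.r1=2 P2.r0=0 P2.r1=1
P0.r0=1 P0.r1=2 P2.r0=1 P2.r1=1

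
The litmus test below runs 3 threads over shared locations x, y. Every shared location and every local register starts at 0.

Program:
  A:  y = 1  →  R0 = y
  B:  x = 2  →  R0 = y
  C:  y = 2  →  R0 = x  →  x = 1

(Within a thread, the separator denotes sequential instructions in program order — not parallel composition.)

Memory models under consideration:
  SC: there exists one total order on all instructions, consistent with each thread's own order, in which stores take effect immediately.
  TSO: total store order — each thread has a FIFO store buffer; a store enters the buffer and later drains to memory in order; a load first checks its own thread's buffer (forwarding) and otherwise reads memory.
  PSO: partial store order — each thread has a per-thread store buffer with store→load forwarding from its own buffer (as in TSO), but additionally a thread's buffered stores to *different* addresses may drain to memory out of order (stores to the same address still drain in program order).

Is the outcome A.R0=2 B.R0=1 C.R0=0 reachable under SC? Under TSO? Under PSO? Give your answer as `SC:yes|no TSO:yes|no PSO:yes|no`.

outcome vector order: (A.R0,B.R0,C.R0)
SC: 9 outcomes — {<1 0 2>, <1 1 0>, <1 1 2>, <1 2 0>, <1 2 2>, <2 0 2>, <2 1 2>, <2 2 0>, <2 2 2>}
TSO: 12 outcomes — {<1 0 0>, <1 0 2>, <1 1 0>, <1 1 2>, <1 2 0>, <1 2 2>, <2 0 0>, <2 0 2>, <2 1 0>, <2 1 2>, <2 2 0>, <2 2 2>}
PSO: 12 outcomes — {<1 0 0>, <1 0 2>, <1 1 0>, <1 1 2>, <1 2 0>, <1 2 2>, <2 0 0>, <2 0 2>, <2 1 0>, <2 1 2>, <2 2 0>, <2 2 2>}
target <2 1 0> ∈ {TSO,PSO}

SC:no TSO:yes PSO:yes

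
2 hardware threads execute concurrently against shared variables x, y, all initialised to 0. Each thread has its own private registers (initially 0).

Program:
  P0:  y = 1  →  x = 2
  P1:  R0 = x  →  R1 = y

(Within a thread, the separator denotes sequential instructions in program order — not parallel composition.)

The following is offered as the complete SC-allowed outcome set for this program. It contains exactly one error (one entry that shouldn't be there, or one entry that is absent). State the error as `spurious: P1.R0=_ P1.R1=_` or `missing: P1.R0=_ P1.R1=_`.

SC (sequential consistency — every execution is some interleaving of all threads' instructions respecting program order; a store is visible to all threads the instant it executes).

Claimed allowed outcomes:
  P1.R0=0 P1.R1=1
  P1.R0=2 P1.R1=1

outcome vector order: (P1.R0,P1.R1)
[SC] allowed = {0/0, 0/1, 2/1}
SC∖claimed = {0/0}

missing: P1.R0=0 P1.R1=0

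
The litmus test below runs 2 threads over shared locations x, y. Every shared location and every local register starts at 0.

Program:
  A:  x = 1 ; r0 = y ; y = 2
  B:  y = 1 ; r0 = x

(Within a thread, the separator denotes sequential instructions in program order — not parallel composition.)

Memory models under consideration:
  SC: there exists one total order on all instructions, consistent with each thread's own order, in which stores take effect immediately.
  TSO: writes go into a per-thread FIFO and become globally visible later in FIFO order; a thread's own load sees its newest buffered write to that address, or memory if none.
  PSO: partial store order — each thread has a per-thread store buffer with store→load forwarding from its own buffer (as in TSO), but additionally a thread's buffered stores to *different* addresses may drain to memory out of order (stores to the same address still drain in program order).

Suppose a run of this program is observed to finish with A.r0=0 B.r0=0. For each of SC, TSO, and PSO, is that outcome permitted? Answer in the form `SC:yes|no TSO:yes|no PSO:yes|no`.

SC:no TSO:yes PSO:yes

outcome vector order: (A.r0,B.r0)
SC: 3 outcomes — {0/1; 1/0; 1/1}
TSO: 4 outcomes — {0/0; 0/1; 1/0; 1/1}
PSO: 4 outcomes — {0/0; 0/1; 1/0; 1/1}
target 0/0 ∈ {TSO,PSO}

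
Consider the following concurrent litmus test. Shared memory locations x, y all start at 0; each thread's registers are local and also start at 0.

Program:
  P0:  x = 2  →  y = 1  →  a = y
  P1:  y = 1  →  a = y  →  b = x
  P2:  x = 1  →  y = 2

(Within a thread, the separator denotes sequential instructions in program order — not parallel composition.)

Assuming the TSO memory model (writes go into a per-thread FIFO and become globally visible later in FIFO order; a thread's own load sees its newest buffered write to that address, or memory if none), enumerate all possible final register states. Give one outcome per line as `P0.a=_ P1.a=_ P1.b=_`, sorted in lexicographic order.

P0.a=1 P1.a=1 P1.b=0
P0.a=1 P1.a=1 P1.b=1
P0.a=1 P1.a=1 P1.b=2
P0.a=1 P1.a=2 P1.b=1
P0.a=1 P1.a=2 P1.b=2
P0.a=2 P1.a=1 P1.b=0
P0.a=2 P1.a=1 P1.b=1
P0.a=2 P1.a=1 P1.b=2
P0.a=2 P1.a=2 P1.b=1
P0.a=2 P1.a=2 P1.b=2

outcome vector order: (P0.a,P1.a,P1.b)
|TSO outcomes| = 10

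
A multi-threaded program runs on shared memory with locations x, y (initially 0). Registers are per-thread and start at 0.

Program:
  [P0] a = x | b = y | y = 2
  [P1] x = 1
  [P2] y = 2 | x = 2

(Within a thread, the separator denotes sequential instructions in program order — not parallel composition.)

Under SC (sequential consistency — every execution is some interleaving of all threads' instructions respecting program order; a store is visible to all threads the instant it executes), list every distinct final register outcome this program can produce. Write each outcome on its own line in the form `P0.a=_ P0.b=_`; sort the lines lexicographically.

outcome vector order: (P0.a,P0.b)
|SC outcomes| = 5

P0.a=0 P0.b=0
P0.a=0 P0.b=2
P0.a=1 P0.b=0
P0.a=1 P0.b=2
P0.a=2 P0.b=2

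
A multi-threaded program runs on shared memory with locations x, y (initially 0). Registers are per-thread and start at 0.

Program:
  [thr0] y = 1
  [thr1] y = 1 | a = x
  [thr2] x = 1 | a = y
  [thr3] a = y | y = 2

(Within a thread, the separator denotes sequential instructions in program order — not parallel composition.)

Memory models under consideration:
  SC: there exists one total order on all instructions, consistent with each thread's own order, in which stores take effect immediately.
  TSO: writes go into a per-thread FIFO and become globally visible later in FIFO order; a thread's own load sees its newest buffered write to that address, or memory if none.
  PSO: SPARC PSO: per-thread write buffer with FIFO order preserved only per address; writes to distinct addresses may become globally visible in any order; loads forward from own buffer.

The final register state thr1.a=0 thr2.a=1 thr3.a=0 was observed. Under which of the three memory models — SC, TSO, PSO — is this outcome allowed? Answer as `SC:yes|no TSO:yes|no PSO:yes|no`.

outcome vector order: (thr1.a,thr2.a,thr3.a)
SC (10): 0/1/0; 0/1/1; 0/2/0; 0/2/1; 1/0/0; 1/0/1; 1/1/0; 1/1/1; 1/2/0; 1/2/1
TSO (12): 0/0/0; 0/0/1; 0/1/0; 0/1/1; 0/2/0; 0/2/1; 1/0/0; 1/0/1; 1/1/0; 1/1/1; 1/2/0; 1/2/1
PSO (12): 0/0/0; 0/0/1; 0/1/0; 0/1/1; 0/2/0; 0/2/1; 1/0/0; 1/0/1; 1/1/0; 1/1/1; 1/2/0; 1/2/1
target 0/1/0 ∈ {SC,TSO,PSO}

SC:yes TSO:yes PSO:yes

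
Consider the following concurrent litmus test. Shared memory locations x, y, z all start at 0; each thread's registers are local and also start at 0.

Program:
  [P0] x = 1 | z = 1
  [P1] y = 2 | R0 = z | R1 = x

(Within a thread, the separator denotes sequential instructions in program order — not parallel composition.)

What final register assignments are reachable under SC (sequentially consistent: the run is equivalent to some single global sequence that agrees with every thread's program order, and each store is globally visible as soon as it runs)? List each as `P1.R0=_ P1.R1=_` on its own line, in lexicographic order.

P1.R0=0 P1.R1=0
P1.R0=0 P1.R1=1
P1.R0=1 P1.R1=1

outcome vector order: (P1.R0,P1.R1)
|SC outcomes| = 3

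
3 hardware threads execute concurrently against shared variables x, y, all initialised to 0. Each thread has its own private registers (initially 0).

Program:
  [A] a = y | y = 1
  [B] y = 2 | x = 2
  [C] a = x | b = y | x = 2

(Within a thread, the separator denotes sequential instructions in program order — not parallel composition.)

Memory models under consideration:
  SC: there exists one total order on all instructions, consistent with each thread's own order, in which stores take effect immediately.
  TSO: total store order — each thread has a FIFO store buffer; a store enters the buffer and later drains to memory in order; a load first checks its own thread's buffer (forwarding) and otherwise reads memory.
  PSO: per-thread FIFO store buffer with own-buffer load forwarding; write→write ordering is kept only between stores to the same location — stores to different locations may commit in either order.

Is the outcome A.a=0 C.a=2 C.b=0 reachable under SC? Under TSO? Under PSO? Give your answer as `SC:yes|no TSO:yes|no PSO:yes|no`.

outcome vector order: (A.a,C.a,C.b)
SC (10): <0 0 0>; <0 0 1>; <0 0 2>; <0 2 1>; <0 2 2>; <2 0 0>; <2 0 1>; <2 0 2>; <2 2 1>; <2 2 2>
TSO (10): <0 0 0>; <0 0 1>; <0 0 2>; <0 2 1>; <0 2 2>; <2 0 0>; <2 0 1>; <2 0 2>; <2 2 1>; <2 2 2>
PSO (12): <0 0 0>; <0 0 1>; <0 0 2>; <0 2 0>; <0 2 1>; <0 2 2>; <2 0 0>; <2 0 1>; <2 0 2>; <2 2 0>; <2 2 1>; <2 2 2>
target <0 2 0> ∈ {PSO}

SC:no TSO:no PSO:yes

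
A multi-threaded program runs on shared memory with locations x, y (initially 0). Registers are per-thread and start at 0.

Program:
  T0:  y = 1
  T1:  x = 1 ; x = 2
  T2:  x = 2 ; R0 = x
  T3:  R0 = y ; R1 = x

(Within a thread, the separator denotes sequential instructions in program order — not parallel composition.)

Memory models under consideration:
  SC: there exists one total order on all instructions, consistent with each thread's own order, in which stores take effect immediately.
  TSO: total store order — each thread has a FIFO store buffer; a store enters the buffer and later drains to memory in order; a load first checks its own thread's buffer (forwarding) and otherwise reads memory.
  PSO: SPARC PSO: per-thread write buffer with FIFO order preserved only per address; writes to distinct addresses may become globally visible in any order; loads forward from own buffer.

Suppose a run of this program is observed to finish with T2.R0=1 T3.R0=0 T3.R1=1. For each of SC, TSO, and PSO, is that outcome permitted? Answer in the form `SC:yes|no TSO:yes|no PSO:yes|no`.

outcome vector order: (T2.R0,T3.R0,T3.R1)
under SC → 100 101 102 110 111 112 200 201 202 210 211 212
under TSO → 100 101 102 110 111 112 200 201 202 210 211 212
under PSO → 100 101 102 110 111 112 200 201 202 210 211 212
target 101 ∈ {SC,TSO,PSO}

SC:yes TSO:yes PSO:yes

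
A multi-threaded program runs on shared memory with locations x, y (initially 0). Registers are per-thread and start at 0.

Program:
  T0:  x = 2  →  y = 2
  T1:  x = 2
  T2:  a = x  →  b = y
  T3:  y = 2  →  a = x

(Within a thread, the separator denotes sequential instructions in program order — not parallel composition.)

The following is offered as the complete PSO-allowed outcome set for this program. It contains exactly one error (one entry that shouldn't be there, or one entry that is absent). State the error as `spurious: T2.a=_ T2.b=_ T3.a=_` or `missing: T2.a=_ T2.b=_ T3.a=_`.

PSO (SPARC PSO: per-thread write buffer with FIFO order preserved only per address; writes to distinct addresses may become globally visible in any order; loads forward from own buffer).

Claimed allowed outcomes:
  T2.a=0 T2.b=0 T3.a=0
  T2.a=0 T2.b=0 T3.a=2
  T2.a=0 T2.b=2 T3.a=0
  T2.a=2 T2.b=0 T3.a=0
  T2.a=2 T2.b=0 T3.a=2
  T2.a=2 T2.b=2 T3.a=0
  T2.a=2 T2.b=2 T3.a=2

missing: T2.a=0 T2.b=2 T3.a=2

outcome vector order: (T2.a,T2.b,T3.a)
PSO: 8 outcomes — {<0 0 0>; <0 0 2>; <0 2 0>; <0 2 2>; <2 0 0>; <2 0 2>; <2 2 0>; <2 2 2>}
PSO∖claimed = {<0 2 2>}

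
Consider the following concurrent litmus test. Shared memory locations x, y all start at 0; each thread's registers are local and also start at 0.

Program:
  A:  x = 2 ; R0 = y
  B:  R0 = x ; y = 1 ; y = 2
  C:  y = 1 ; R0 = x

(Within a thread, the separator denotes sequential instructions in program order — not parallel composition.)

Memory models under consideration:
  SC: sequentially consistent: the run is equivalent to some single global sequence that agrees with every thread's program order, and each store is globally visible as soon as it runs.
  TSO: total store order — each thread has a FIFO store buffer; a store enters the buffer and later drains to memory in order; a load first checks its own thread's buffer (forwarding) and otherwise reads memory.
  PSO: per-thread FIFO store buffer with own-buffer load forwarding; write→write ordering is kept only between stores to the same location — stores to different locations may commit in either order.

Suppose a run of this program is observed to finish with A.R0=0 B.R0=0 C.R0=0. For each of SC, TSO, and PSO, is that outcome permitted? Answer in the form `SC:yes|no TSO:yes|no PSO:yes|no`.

SC:no TSO:yes PSO:yes

outcome vector order: (A.R0,B.R0,C.R0)
under SC → 0/0/2, 0/2/2, 1/0/0, 1/0/2, 1/2/0, 1/2/2, 2/0/0, 2/0/2, 2/2/0, 2/2/2
under TSO → 0/0/0, 0/0/2, 0/2/0, 0/2/2, 1/0/0, 1/0/2, 1/2/0, 1/2/2, 2/0/0, 2/0/2, 2/2/0, 2/2/2
under PSO → 0/0/0, 0/0/2, 0/2/0, 0/2/2, 1/0/0, 1/0/2, 1/2/0, 1/2/2, 2/0/0, 2/0/2, 2/2/0, 2/2/2
target 0/0/0 ∈ {TSO,PSO}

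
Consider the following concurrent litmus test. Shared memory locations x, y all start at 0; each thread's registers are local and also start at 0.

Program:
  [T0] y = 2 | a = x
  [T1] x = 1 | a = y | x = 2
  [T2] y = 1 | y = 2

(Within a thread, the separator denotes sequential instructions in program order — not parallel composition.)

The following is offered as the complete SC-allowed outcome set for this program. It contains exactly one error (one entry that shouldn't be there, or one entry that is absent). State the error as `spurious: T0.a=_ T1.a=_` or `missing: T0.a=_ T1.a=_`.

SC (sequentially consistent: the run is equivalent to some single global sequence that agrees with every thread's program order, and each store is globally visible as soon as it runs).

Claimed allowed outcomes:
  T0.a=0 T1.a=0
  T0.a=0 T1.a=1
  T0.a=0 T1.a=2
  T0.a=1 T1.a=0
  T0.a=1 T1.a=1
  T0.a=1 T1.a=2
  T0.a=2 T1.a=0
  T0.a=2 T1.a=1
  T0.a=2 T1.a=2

spurious: T0.a=0 T1.a=0

outcome vector order: (T0.a,T1.a)
SC (8): 01 02 10 11 12 20 21 22
claimed∖SC = {00}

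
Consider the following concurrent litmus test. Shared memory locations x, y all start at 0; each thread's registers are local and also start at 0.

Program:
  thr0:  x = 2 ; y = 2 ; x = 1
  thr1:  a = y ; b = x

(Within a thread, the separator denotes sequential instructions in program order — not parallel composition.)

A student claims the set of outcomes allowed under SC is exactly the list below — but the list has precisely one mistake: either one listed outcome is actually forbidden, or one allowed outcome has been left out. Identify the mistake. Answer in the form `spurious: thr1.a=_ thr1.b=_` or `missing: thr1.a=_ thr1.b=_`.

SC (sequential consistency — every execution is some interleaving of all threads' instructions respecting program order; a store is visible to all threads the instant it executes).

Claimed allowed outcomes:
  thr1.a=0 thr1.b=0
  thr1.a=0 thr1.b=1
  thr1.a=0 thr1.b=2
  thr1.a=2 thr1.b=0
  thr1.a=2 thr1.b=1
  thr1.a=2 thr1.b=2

spurious: thr1.a=2 thr1.b=0

outcome vector order: (thr1.a,thr1.b)
under SC → (0,0); (0,1); (0,2); (2,1); (2,2)
claimed∖SC = {(2,0)}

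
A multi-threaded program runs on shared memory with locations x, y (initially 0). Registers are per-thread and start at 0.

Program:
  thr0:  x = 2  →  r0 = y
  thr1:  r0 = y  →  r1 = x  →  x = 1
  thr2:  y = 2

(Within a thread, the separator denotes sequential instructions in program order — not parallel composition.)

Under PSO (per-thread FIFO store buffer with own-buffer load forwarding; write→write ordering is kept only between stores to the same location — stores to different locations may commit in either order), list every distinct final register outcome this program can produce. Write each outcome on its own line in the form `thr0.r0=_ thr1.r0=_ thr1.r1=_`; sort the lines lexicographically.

thr0.r0=0 thr1.r0=0 thr1.r1=0
thr0.r0=0 thr1.r0=0 thr1.r1=2
thr0.r0=0 thr1.r0=2 thr1.r1=0
thr0.r0=0 thr1.r0=2 thr1.r1=2
thr0.r0=2 thr1.r0=0 thr1.r1=0
thr0.r0=2 thr1.r0=0 thr1.r1=2
thr0.r0=2 thr1.r0=2 thr1.r1=0
thr0.r0=2 thr1.r0=2 thr1.r1=2

outcome vector order: (thr0.r0,thr1.r0,thr1.r1)
|PSO outcomes| = 8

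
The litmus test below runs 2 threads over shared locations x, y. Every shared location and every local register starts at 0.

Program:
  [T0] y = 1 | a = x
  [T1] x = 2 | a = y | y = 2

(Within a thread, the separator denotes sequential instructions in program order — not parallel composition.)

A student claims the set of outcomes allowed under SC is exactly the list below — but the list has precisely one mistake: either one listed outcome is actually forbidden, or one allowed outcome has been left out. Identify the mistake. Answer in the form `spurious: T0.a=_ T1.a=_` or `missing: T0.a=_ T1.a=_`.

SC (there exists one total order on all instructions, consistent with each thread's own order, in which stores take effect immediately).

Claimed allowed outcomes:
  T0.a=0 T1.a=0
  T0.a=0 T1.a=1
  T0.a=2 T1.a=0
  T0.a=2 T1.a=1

outcome vector order: (T0.a,T1.a)
SC (3): <0 1>; <2 0>; <2 1>
claimed∖SC = {<0 0>}

spurious: T0.a=0 T1.a=0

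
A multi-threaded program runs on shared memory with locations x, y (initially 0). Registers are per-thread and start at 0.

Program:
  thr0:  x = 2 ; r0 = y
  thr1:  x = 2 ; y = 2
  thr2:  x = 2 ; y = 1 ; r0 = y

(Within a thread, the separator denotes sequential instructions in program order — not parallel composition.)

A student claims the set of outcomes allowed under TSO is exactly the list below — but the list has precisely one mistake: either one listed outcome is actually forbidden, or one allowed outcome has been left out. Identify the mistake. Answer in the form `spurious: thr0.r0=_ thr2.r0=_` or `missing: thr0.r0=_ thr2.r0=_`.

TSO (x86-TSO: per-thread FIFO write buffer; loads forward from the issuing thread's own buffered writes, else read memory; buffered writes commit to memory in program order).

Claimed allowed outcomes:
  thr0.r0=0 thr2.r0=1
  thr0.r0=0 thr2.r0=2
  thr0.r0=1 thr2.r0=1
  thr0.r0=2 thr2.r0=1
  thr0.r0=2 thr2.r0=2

missing: thr0.r0=1 thr2.r0=2

outcome vector order: (thr0.r0,thr2.r0)
TSO: 6 outcomes — {01, 02, 11, 12, 21, 22}
TSO∖claimed = {12}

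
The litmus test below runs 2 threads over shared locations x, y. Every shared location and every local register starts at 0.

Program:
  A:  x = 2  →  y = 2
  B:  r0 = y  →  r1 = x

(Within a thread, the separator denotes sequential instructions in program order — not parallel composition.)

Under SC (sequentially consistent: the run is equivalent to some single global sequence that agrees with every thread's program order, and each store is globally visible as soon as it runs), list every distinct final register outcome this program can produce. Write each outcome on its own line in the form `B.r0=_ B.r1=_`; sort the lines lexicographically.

outcome vector order: (B.r0,B.r1)
|SC outcomes| = 3

B.r0=0 B.r1=0
B.r0=0 B.r1=2
B.r0=2 B.r1=2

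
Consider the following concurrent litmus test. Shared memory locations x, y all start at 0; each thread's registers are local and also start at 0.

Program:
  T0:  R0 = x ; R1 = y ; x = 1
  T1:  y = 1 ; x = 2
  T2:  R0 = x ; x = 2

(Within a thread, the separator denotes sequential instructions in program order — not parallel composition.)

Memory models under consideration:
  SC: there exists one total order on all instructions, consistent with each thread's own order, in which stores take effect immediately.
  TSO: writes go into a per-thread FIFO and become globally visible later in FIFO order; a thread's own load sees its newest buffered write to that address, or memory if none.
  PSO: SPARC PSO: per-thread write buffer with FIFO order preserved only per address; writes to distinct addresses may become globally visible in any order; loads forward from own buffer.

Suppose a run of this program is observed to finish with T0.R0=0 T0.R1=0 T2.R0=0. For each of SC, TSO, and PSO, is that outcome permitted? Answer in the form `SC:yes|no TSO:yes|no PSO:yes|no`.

SC:yes TSO:yes PSO:yes

outcome vector order: (T0.R0,T0.R1,T2.R0)
under SC → 000; 001; 002; 010; 011; 012; 200; 210; 211; 212
under TSO → 000; 001; 002; 010; 011; 012; 200; 210; 211; 212
under PSO → 000; 001; 002; 010; 011; 012; 200; 201; 202; 210; 211; 212
target 000 ∈ {SC,TSO,PSO}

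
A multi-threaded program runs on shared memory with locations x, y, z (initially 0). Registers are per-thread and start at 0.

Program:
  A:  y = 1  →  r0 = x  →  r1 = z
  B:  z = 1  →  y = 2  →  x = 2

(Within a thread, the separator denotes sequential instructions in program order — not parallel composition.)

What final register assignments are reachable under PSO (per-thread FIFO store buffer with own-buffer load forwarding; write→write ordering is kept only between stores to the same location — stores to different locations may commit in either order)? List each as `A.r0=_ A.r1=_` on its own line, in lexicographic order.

A.r0=0 A.r1=0
A.r0=0 A.r1=1
A.r0=2 A.r1=0
A.r0=2 A.r1=1

outcome vector order: (A.r0,A.r1)
|PSO outcomes| = 4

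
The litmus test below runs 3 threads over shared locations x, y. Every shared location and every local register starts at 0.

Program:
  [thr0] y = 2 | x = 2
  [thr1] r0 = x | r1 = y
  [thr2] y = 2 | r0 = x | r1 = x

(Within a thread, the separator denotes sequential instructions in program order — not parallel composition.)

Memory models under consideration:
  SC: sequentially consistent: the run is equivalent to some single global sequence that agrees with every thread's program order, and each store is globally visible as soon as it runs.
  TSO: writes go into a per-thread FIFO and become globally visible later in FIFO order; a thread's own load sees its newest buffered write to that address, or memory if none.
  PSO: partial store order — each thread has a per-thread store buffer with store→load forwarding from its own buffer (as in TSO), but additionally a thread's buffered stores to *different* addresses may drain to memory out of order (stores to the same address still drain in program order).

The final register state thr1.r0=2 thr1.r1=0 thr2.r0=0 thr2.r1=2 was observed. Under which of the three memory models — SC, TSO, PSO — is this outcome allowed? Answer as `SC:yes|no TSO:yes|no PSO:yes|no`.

SC:no TSO:no PSO:yes

outcome vector order: (thr1.r0,thr1.r1,thr2.r0,thr2.r1)
SC: 9 outcomes — {0/0/0/0; 0/0/0/2; 0/0/2/2; 0/2/0/0; 0/2/0/2; 0/2/2/2; 2/2/0/0; 2/2/0/2; 2/2/2/2}
TSO: 9 outcomes — {0/0/0/0; 0/0/0/2; 0/0/2/2; 0/2/0/0; 0/2/0/2; 0/2/2/2; 2/2/0/0; 2/2/0/2; 2/2/2/2}
PSO: 12 outcomes — {0/0/0/0; 0/0/0/2; 0/0/2/2; 0/2/0/0; 0/2/0/2; 0/2/2/2; 2/0/0/0; 2/0/0/2; 2/0/2/2; 2/2/0/0; 2/2/0/2; 2/2/2/2}
target 2/0/0/2 ∈ {PSO}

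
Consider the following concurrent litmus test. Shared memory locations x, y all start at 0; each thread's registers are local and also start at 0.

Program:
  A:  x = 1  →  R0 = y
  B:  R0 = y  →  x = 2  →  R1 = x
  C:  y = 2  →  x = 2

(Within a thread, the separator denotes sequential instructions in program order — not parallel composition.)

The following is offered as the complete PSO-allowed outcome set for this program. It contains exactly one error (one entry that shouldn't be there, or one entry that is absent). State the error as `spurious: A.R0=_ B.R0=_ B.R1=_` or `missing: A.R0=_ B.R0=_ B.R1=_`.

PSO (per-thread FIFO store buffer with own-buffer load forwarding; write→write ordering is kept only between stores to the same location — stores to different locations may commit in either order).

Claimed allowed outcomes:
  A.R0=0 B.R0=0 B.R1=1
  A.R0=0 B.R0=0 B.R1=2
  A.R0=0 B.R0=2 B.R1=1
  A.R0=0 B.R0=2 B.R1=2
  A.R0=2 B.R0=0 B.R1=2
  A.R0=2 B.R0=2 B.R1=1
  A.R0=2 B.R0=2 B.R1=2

missing: A.R0=2 B.R0=0 B.R1=1

outcome vector order: (A.R0,B.R0,B.R1)
[PSO] allowed = {001; 002; 021; 022; 201; 202; 221; 222}
PSO∖claimed = {201}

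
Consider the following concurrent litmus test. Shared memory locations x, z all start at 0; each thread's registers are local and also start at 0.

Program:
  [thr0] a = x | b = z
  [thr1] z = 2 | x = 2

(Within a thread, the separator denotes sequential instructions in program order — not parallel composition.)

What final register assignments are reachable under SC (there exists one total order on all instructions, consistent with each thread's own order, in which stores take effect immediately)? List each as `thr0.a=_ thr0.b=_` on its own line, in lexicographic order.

outcome vector order: (thr0.a,thr0.b)
|SC outcomes| = 3

thr0.a=0 thr0.b=0
thr0.a=0 thr0.b=2
thr0.a=2 thr0.b=2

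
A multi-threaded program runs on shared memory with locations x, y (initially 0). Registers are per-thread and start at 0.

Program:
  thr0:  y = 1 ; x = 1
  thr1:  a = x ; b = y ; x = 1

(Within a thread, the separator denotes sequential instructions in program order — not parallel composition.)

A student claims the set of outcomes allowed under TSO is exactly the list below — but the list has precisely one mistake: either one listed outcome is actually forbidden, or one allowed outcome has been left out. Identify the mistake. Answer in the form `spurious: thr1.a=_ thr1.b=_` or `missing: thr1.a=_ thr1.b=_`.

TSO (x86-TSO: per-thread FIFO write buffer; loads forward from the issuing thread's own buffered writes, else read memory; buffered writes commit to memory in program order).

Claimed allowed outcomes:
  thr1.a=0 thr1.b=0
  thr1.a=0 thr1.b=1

missing: thr1.a=1 thr1.b=1

outcome vector order: (thr1.a,thr1.b)
TSO: 3 outcomes — {(0,0) (0,1) (1,1)}
TSO∖claimed = {(1,1)}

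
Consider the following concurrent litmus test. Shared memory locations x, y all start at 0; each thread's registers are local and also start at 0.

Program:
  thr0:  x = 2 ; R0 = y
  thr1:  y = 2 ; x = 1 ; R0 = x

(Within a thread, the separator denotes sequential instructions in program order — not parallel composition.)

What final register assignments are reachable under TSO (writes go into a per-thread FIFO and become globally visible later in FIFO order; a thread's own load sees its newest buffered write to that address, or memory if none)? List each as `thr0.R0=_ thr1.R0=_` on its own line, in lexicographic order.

thr0.R0=0 thr1.R0=1
thr0.R0=0 thr1.R0=2
thr0.R0=2 thr1.R0=1
thr0.R0=2 thr1.R0=2

outcome vector order: (thr0.R0,thr1.R0)
|TSO outcomes| = 4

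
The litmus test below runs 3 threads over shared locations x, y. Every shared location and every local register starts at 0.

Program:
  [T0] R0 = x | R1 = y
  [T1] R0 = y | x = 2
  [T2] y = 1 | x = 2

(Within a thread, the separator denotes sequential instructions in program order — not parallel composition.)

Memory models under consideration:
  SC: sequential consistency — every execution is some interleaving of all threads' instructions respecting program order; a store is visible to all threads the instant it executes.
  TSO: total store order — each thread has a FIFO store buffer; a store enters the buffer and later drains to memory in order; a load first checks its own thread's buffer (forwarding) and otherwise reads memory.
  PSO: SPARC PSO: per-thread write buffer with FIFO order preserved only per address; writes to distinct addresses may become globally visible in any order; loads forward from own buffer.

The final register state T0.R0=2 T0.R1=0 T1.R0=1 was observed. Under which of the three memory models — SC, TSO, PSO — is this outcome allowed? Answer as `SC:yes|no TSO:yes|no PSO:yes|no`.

SC:no TSO:no PSO:yes

outcome vector order: (T0.R0,T0.R1,T1.R0)
SC (7): 0/0/0 0/0/1 0/1/0 0/1/1 2/0/0 2/1/0 2/1/1
TSO (7): 0/0/0 0/0/1 0/1/0 0/1/1 2/0/0 2/1/0 2/1/1
PSO (8): 0/0/0 0/0/1 0/1/0 0/1/1 2/0/0 2/0/1 2/1/0 2/1/1
target 2/0/1 ∈ {PSO}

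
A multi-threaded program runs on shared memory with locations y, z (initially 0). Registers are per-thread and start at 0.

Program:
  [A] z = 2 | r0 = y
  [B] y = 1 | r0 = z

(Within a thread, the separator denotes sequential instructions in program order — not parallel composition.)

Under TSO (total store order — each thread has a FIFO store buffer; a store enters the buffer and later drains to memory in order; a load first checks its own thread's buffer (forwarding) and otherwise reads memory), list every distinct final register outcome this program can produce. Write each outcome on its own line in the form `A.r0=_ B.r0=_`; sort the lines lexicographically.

outcome vector order: (A.r0,B.r0)
|TSO outcomes| = 4

A.r0=0 B.r0=0
A.r0=0 B.r0=2
A.r0=1 B.r0=0
A.r0=1 B.r0=2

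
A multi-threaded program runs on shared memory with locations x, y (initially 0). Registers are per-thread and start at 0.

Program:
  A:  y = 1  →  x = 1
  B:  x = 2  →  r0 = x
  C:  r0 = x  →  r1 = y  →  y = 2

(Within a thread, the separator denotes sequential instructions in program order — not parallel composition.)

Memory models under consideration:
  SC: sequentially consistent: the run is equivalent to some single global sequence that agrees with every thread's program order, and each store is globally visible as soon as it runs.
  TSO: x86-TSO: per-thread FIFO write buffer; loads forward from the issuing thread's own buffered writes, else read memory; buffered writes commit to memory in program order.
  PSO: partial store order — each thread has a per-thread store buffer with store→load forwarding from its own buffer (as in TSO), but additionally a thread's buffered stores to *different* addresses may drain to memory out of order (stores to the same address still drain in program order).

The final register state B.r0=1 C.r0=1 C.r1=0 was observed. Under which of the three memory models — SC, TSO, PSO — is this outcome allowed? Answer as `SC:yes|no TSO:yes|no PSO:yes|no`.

outcome vector order: (B.r0,C.r0,C.r1)
[SC] allowed = {(1,0,0), (1,0,1), (1,1,1), (1,2,0), (1,2,1), (2,0,0), (2,0,1), (2,1,1), (2,2,0), (2,2,1)}
[TSO] allowed = {(1,0,0), (1,0,1), (1,1,1), (1,2,0), (1,2,1), (2,0,0), (2,0,1), (2,1,1), (2,2,0), (2,2,1)}
[PSO] allowed = {(1,0,0), (1,0,1), (1,1,0), (1,1,1), (1,2,0), (1,2,1), (2,0,0), (2,0,1), (2,1,0), (2,1,1), (2,2,0), (2,2,1)}
target (1,1,0) ∈ {PSO}

SC:no TSO:no PSO:yes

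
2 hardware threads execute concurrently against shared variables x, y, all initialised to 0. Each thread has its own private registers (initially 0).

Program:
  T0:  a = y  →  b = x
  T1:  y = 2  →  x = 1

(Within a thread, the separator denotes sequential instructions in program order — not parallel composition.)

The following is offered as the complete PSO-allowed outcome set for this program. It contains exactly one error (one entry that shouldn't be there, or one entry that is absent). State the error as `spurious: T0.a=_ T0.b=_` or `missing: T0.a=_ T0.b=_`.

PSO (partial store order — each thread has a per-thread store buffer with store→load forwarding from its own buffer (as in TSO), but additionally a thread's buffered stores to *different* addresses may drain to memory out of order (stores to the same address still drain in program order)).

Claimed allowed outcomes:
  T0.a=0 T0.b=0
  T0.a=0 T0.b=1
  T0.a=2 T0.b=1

outcome vector order: (T0.a,T0.b)
[PSO] allowed = {(0,0) (0,1) (2,0) (2,1)}
PSO∖claimed = {(2,0)}

missing: T0.a=2 T0.b=0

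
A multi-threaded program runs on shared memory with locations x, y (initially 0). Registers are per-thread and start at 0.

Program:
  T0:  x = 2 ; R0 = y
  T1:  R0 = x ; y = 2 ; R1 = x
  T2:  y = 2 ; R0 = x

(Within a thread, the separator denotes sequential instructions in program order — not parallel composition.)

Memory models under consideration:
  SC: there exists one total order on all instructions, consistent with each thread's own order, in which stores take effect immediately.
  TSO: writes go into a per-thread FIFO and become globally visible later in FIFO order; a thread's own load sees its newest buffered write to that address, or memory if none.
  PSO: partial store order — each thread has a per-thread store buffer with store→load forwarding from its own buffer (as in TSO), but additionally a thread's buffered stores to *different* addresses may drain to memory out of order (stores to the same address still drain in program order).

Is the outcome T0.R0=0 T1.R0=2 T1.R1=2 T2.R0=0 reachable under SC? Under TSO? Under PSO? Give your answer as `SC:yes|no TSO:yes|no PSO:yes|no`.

outcome vector order: (T0.R0,T1.R0,T1.R1,T2.R0)
SC (8): (0,0,2,2) (0,2,2,2) (2,0,0,0) (2,0,0,2) (2,0,2,0) (2,0,2,2) (2,2,2,0) (2,2,2,2)
TSO (12): (0,0,0,0) (0,0,0,2) (0,0,2,0) (0,0,2,2) (0,2,2,0) (0,2,2,2) (2,0,0,0) (2,0,0,2) (2,0,2,0) (2,0,2,2) (2,2,2,0) (2,2,2,2)
PSO (12): (0,0,0,0) (0,0,0,2) (0,0,2,0) (0,0,2,2) (0,2,2,0) (0,2,2,2) (2,0,0,0) (2,0,0,2) (2,0,2,0) (2,0,2,2) (2,2,2,0) (2,2,2,2)
target (0,2,2,0) ∈ {TSO,PSO}

SC:no TSO:yes PSO:yes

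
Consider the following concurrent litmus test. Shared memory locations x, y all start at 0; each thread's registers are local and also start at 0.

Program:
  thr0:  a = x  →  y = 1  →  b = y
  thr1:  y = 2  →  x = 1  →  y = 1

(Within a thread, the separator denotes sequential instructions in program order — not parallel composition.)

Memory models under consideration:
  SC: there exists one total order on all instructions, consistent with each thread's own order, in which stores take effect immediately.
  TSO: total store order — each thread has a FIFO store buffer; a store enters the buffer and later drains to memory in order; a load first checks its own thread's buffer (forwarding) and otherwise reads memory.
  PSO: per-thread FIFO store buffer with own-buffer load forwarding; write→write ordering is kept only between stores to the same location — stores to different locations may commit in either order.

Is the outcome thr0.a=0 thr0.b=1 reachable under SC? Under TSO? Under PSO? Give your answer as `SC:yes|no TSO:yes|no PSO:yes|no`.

SC:yes TSO:yes PSO:yes

outcome vector order: (thr0.a,thr0.b)
SC: 3 outcomes — {<0 1> <0 2> <1 1>}
TSO: 3 outcomes — {<0 1> <0 2> <1 1>}
PSO: 4 outcomes — {<0 1> <0 2> <1 1> <1 2>}
target <0 1> ∈ {SC,TSO,PSO}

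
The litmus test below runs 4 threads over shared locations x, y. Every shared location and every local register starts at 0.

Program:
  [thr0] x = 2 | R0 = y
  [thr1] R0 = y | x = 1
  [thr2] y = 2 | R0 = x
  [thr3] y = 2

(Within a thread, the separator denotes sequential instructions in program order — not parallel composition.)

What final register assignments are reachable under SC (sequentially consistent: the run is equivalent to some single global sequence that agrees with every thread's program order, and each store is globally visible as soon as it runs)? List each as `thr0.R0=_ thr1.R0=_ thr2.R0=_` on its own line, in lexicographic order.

thr0.R0=0 thr1.R0=0 thr2.R0=1
thr0.R0=0 thr1.R0=0 thr2.R0=2
thr0.R0=0 thr1.R0=2 thr2.R0=1
thr0.R0=0 thr1.R0=2 thr2.R0=2
thr0.R0=2 thr1.R0=0 thr2.R0=0
thr0.R0=2 thr1.R0=0 thr2.R0=1
thr0.R0=2 thr1.R0=0 thr2.R0=2
thr0.R0=2 thr1.R0=2 thr2.R0=0
thr0.R0=2 thr1.R0=2 thr2.R0=1
thr0.R0=2 thr1.R0=2 thr2.R0=2

outcome vector order: (thr0.R0,thr1.R0,thr2.R0)
|SC outcomes| = 10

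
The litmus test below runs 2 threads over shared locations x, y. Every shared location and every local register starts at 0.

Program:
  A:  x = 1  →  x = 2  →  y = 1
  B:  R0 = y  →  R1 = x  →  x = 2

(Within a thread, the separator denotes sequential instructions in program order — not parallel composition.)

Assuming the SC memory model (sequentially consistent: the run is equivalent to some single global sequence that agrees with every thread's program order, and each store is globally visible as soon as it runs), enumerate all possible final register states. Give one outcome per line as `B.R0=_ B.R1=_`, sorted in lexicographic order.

outcome vector order: (B.R0,B.R1)
|SC outcomes| = 4

B.R0=0 B.R1=0
B.R0=0 B.R1=1
B.R0=0 B.R1=2
B.R0=1 B.R1=2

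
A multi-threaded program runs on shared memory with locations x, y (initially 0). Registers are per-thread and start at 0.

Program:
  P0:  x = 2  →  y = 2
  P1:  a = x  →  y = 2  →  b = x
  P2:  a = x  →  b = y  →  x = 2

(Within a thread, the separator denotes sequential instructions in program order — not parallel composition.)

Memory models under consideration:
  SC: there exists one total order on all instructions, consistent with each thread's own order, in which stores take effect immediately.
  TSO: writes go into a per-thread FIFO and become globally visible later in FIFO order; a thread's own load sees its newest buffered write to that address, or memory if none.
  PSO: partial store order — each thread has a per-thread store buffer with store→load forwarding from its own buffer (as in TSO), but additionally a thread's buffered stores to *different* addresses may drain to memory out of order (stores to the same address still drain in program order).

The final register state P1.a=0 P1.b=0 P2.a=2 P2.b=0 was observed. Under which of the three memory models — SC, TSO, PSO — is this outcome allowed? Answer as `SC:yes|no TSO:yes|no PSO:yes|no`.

SC:no TSO:yes PSO:yes

outcome vector order: (P1.a,P1.b,P2.a,P2.b)
[SC] allowed = {0/0/0/0, 0/0/0/2, 0/0/2/2, 0/2/0/0, 0/2/0/2, 0/2/2/0, 0/2/2/2, 2/2/0/0, 2/2/0/2, 2/2/2/0, 2/2/2/2}
[TSO] allowed = {0/0/0/0, 0/0/0/2, 0/0/2/0, 0/0/2/2, 0/2/0/0, 0/2/0/2, 0/2/2/0, 0/2/2/2, 2/2/0/0, 2/2/0/2, 2/2/2/0, 2/2/2/2}
[PSO] allowed = {0/0/0/0, 0/0/0/2, 0/0/2/0, 0/0/2/2, 0/2/0/0, 0/2/0/2, 0/2/2/0, 0/2/2/2, 2/2/0/0, 2/2/0/2, 2/2/2/0, 2/2/2/2}
target 0/0/2/0 ∈ {TSO,PSO}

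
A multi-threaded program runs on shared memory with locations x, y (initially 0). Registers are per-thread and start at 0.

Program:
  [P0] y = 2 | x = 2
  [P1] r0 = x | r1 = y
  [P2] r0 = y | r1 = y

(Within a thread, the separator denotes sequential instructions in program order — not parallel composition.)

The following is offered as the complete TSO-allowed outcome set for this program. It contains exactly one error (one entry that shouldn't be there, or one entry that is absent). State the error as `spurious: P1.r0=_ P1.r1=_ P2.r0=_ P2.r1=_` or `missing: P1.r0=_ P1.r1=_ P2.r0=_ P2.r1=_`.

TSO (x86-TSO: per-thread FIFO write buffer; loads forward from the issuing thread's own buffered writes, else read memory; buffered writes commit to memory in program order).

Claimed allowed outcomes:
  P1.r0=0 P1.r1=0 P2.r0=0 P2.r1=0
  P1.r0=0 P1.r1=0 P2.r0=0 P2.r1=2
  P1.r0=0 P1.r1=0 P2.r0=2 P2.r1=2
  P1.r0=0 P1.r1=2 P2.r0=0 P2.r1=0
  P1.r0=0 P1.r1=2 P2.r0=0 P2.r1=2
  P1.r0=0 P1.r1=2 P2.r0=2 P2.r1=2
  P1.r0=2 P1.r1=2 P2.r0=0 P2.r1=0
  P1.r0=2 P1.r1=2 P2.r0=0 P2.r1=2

outcome vector order: (P1.r0,P1.r1,P2.r0,P2.r1)
under TSO → <0 0 0 0> <0 0 0 2> <0 0 2 2> <0 2 0 0> <0 2 0 2> <0 2 2 2> <2 2 0 0> <2 2 0 2> <2 2 2 2>
TSO∖claimed = {<2 2 2 2>}

missing: P1.r0=2 P1.r1=2 P2.r0=2 P2.r1=2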